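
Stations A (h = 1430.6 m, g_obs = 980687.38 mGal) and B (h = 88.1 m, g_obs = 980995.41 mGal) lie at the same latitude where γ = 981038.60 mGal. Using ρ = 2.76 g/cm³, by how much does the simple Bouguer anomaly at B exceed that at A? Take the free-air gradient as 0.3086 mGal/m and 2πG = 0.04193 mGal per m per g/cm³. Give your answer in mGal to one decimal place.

Δg_SB(A) = 980687.38 − 981038.60 + 0.3086×1430.6 − 0.04193×2.76×1430.6 = -75.30 mGal
Δg_SB(B) = 980995.41 − 981038.60 + 0.3086×88.1 − 0.04193×2.76×88.1 = -26.20 mGal
Difference = -26.20 − (-75.30) = 49.10 mGal

49.1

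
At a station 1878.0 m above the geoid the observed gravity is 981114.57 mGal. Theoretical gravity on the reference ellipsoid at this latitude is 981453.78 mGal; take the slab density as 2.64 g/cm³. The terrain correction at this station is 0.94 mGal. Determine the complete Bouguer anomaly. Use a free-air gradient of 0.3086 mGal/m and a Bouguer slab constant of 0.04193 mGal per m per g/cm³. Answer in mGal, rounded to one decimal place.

Free-air correction = 0.3086 × 1878.0 = 579.55 mGal
Free-air anomaly = 981114.57 − 981453.78 + (579.55) = 240.34 mGal
Bouguer slab correction = 0.04193 × 2.64 × 1878.0 = 207.89 mGal
Simple Bouguer anomaly = 240.34 − (207.89) = 32.45 mGal
Complete Bouguer anomaly = 32.45 + 0.94 = 33.39 mGal

33.4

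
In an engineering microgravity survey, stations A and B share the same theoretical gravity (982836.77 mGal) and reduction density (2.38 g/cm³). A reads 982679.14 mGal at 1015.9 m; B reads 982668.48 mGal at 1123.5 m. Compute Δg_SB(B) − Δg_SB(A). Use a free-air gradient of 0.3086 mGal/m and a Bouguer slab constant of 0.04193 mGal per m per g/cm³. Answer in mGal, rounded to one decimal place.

Δg_SB(A) = 982679.14 − 982836.77 + 0.3086×1015.9 − 0.04193×2.38×1015.9 = 54.50 mGal
Δg_SB(B) = 982668.48 − 982836.77 + 0.3086×1123.5 − 0.04193×2.38×1123.5 = 66.30 mGal
Difference = 66.30 − (54.50) = 11.80 mGal

11.8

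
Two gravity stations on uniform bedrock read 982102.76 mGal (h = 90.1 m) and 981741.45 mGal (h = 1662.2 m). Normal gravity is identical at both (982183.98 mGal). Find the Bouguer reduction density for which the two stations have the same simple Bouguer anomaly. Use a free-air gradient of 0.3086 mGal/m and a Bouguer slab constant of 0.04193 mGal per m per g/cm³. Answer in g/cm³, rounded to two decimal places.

Δg_obs = 981741.45 − 982102.76 = -361.31 mGal over Δh = 1662.2 − 90.1 = 1572.1 m
Equal Bouguer anomalies ⇒ Δg_obs + (0.3086 − 0.04193ρ)·Δh = 0
0.3086 − 0.04193ρ = −Δg_obs/Δh = 0.22983
ρ = (0.3086 − 0.22983) / 0.04193 = 1.88 g/cm³

1.88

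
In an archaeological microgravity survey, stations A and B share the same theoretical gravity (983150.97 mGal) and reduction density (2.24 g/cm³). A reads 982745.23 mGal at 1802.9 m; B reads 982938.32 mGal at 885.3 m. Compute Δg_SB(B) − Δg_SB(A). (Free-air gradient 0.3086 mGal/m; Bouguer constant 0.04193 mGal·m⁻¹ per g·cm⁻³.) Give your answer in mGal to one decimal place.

Δg_SB(A) = 982745.23 − 983150.97 + 0.3086×1802.9 − 0.04193×2.24×1802.9 = -18.70 mGal
Δg_SB(B) = 982938.32 − 983150.97 + 0.3086×885.3 − 0.04193×2.24×885.3 = -22.60 mGal
Difference = -22.60 − (-18.70) = -3.90 mGal

-3.9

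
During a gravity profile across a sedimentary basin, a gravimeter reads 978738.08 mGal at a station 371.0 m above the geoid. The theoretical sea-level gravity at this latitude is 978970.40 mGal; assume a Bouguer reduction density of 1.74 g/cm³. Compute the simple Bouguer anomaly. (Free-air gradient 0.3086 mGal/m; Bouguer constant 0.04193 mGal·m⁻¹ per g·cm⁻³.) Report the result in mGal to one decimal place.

-144.9

Free-air correction = 0.3086 × 371.0 = 114.49 mGal
Free-air anomaly = 978738.08 − 978970.40 + (114.49) = -117.83 mGal
Bouguer slab correction = 0.04193 × 1.74 × 371.0 = 27.07 mGal
Simple Bouguer anomaly = -117.83 − (27.07) = -144.90 mGal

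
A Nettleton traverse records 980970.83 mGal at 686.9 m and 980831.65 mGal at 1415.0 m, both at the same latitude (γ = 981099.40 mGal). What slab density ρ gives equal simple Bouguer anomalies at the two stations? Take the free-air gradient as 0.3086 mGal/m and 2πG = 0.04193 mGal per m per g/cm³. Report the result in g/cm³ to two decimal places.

2.80

Δg_obs = 980831.65 − 980970.83 = -139.18 mGal over Δh = 1415.0 − 686.9 = 728.1 m
Equal Bouguer anomalies ⇒ Δg_obs + (0.3086 − 0.04193ρ)·Δh = 0
0.3086 − 0.04193ρ = −Δg_obs/Δh = 0.19116
ρ = (0.3086 − 0.19116) / 0.04193 = 2.80 g/cm³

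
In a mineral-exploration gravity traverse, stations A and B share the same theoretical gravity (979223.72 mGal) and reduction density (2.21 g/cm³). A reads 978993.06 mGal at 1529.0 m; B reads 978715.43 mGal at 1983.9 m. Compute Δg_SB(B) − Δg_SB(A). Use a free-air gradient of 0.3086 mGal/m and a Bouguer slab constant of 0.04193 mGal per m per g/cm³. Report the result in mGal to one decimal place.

Δg_SB(A) = 978993.06 − 979223.72 + 0.3086×1529.0 − 0.04193×2.21×1529.0 = 99.50 mGal
Δg_SB(B) = 978715.43 − 979223.72 + 0.3086×1983.9 − 0.04193×2.21×1983.9 = -79.90 mGal
Difference = -79.90 − (99.50) = -179.40 mGal

-179.4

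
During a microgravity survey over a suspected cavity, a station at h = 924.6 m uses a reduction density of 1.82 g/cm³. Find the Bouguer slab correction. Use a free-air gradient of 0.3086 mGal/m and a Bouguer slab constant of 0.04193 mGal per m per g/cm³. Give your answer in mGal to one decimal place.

Bouguer slab correction = 0.04193 × 1.82 × 924.6 = 70.6 mGal

70.6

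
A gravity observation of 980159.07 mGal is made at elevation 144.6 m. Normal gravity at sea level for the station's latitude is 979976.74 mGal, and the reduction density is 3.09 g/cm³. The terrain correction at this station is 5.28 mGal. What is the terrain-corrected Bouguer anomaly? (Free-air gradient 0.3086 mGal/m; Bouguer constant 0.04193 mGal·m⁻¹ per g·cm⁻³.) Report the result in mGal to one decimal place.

213.5

Free-air correction = 0.3086 × 144.6 = 44.62 mGal
Free-air anomaly = 980159.07 − 979976.74 + (44.62) = 226.95 mGal
Bouguer slab correction = 0.04193 × 3.09 × 144.6 = 18.73 mGal
Simple Bouguer anomaly = 226.95 − (18.73) = 208.22 mGal
Complete Bouguer anomaly = 208.22 + 5.28 = 213.50 mGal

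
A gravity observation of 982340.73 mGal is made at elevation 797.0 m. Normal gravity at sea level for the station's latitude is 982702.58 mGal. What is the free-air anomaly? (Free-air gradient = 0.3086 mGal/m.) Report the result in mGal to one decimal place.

-115.9

Free-air correction = 0.3086 × 797.0 = 245.95 mGal
Free-air anomaly = 982340.73 − 982702.58 + (245.95) = -115.90 mGal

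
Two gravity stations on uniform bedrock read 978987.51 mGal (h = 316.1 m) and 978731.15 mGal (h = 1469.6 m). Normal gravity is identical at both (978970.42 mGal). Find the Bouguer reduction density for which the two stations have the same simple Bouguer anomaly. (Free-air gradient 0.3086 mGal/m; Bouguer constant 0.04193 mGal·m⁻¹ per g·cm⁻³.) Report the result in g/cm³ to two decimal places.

Δg_obs = 978731.15 − 978987.51 = -256.36 mGal over Δh = 1469.6 − 316.1 = 1153.5 m
Equal Bouguer anomalies ⇒ Δg_obs + (0.3086 − 0.04193ρ)·Δh = 0
0.3086 − 0.04193ρ = −Δg_obs/Δh = 0.22225
ρ = (0.3086 − 0.22225) / 0.04193 = 2.06 g/cm³

2.06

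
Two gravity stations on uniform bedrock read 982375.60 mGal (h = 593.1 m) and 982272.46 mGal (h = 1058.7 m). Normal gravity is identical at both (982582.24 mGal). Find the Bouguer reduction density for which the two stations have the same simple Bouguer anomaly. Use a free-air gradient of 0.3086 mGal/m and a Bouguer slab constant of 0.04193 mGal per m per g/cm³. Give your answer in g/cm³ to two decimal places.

2.08

Δg_obs = 982272.46 − 982375.60 = -103.14 mGal over Δh = 1058.7 − 593.1 = 465.6 m
Equal Bouguer anomalies ⇒ Δg_obs + (0.3086 − 0.04193ρ)·Δh = 0
0.3086 − 0.04193ρ = −Δg_obs/Δh = 0.22152
ρ = (0.3086 − 0.22152) / 0.04193 = 2.08 g/cm³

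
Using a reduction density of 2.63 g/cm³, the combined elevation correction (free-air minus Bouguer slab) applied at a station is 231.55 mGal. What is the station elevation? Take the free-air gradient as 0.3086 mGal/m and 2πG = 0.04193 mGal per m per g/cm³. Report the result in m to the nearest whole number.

1168

Combined gradient = 0.3086 − 0.04193 × 2.63 = 0.1983241 mGal/m
h = 231.55 / 0.1983241 = 1167.53 m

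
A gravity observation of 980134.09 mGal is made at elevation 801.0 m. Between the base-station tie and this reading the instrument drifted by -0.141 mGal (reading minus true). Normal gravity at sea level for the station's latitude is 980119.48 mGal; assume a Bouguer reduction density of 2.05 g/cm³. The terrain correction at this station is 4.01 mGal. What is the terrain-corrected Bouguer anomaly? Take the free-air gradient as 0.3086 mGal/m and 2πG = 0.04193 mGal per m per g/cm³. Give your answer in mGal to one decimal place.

Drift-corrected reading = 980134.09 − (-0.141) = 980134.231 mGal
Free-air correction = 0.3086 × 801.0 = 247.19 mGal
Free-air anomaly = 980134.231 − 980119.48 + (247.19) = 261.941 mGal
Bouguer slab correction = 0.04193 × 2.05 × 801.0 = 68.85 mGal
Simple Bouguer anomaly = 261.941 − (68.85) = 193.091 mGal
Complete Bouguer anomaly = 193.091 + 4.01 = 197.101 mGal

197.1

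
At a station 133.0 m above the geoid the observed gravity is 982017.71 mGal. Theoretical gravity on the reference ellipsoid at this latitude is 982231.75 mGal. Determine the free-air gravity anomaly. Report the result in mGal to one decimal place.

-173.0

Free-air correction = 0.3086 × 133.0 = 41.04 mGal
Free-air anomaly = 982017.71 − 982231.75 + (41.04) = -173.00 mGal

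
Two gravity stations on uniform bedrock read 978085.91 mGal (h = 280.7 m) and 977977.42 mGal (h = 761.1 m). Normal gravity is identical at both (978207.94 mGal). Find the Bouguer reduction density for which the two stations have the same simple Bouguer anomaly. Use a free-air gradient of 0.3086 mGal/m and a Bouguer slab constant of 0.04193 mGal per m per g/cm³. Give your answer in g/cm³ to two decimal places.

Δg_obs = 977977.42 − 978085.91 = -108.49 mGal over Δh = 761.1 − 280.7 = 480.4 m
Equal Bouguer anomalies ⇒ Δg_obs + (0.3086 − 0.04193ρ)·Δh = 0
0.3086 − 0.04193ρ = −Δg_obs/Δh = 0.22583
ρ = (0.3086 − 0.22583) / 0.04193 = 1.97 g/cm³

1.97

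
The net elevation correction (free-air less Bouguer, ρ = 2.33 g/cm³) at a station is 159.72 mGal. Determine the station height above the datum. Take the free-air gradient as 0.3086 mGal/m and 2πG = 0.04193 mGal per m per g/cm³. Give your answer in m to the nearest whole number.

Combined gradient = 0.3086 − 0.04193 × 2.33 = 0.2109031 mGal/m
h = 159.72 / 0.2109031 = 757.31 m

757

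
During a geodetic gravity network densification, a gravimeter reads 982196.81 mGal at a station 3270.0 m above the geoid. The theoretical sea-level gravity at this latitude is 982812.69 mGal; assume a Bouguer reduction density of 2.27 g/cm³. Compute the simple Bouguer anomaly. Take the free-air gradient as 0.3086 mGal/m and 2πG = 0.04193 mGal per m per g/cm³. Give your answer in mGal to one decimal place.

82.0

Free-air correction = 0.3086 × 3270.0 = 1009.12 mGal
Free-air anomaly = 982196.81 − 982812.69 + (1009.12) = 393.24 mGal
Bouguer slab correction = 0.04193 × 2.27 × 3270.0 = 311.24 mGal
Simple Bouguer anomaly = 393.24 − (311.24) = 82.00 mGal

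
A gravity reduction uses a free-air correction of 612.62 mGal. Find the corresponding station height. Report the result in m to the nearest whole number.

1985

h = 612.62 / 0.3086 = 1985.16 m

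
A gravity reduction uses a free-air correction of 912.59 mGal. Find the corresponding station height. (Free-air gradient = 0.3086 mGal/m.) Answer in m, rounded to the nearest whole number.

h = 912.59 / 0.3086 = 2957.19 m

2957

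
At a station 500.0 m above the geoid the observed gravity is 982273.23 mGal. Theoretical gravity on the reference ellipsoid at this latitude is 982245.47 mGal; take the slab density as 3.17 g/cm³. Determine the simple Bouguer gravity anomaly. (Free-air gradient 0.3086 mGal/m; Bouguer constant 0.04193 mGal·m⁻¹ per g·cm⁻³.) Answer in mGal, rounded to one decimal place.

115.6

Free-air correction = 0.3086 × 500.0 = 154.30 mGal
Free-air anomaly = 982273.23 − 982245.47 + (154.30) = 182.06 mGal
Bouguer slab correction = 0.04193 × 3.17 × 500.0 = 66.46 mGal
Simple Bouguer anomaly = 182.06 − (66.46) = 115.60 mGal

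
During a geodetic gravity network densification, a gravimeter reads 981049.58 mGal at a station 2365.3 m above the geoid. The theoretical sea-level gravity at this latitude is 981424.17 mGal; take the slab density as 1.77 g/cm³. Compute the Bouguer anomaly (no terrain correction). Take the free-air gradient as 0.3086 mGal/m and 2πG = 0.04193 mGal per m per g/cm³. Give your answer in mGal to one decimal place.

179.8

Free-air correction = 0.3086 × 2365.3 = 729.93 mGal
Free-air anomaly = 981049.58 − 981424.17 + (729.93) = 355.34 mGal
Bouguer slab correction = 0.04193 × 1.77 × 2365.3 = 175.54 mGal
Simple Bouguer anomaly = 355.34 − (175.54) = 179.80 mGal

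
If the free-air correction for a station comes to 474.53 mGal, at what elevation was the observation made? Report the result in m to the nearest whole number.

1538

h = 474.53 / 0.3086 = 1537.69 m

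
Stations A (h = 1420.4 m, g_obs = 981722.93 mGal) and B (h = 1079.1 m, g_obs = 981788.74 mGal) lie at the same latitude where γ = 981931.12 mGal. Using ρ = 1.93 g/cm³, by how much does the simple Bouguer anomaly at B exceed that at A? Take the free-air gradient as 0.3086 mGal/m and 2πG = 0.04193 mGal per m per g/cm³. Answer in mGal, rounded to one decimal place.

-11.9

Δg_SB(A) = 981722.93 − 981931.12 + 0.3086×1420.4 − 0.04193×1.93×1420.4 = 115.20 mGal
Δg_SB(B) = 981788.74 − 981931.12 + 0.3086×1079.1 − 0.04193×1.93×1079.1 = 103.30 mGal
Difference = 103.30 − (115.20) = -11.90 mGal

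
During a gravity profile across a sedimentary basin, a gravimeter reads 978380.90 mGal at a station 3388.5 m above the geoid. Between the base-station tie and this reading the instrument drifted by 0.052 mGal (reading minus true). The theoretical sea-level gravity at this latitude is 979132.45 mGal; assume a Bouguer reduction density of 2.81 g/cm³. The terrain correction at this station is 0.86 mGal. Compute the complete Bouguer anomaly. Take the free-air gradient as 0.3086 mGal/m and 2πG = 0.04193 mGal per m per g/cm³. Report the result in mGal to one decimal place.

Drift-corrected reading = 978380.90 − (0.052) = 978380.848 mGal
Free-air correction = 0.3086 × 3388.5 = 1045.69 mGal
Free-air anomaly = 978380.848 − 979132.45 + (1045.69) = 294.088 mGal
Bouguer slab correction = 0.04193 × 2.81 × 3388.5 = 399.24 mGal
Simple Bouguer anomaly = 294.088 − (399.24) = -105.152 mGal
Complete Bouguer anomaly = -105.152 + 0.86 = -104.292 mGal

-104.3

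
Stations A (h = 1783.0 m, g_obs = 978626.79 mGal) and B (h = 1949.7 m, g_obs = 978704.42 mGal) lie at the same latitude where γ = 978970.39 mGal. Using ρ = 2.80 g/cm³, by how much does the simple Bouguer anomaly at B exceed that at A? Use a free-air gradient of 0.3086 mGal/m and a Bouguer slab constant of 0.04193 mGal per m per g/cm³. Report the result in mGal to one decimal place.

109.5

Δg_SB(A) = 978626.79 − 978970.39 + 0.3086×1783.0 − 0.04193×2.80×1783.0 = -2.70 mGal
Δg_SB(B) = 978704.42 − 978970.39 + 0.3086×1949.7 − 0.04193×2.80×1949.7 = 106.80 mGal
Difference = 106.80 − (-2.70) = 109.50 mGal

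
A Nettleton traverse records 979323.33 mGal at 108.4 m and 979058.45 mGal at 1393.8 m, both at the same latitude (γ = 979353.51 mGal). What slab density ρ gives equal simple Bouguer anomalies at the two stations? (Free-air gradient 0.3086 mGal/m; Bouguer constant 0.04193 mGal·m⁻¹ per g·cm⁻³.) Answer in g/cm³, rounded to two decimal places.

Δg_obs = 979058.45 − 979323.33 = -264.88 mGal over Δh = 1393.8 − 108.4 = 1285.4 m
Equal Bouguer anomalies ⇒ Δg_obs + (0.3086 − 0.04193ρ)·Δh = 0
0.3086 − 0.04193ρ = −Δg_obs/Δh = 0.20607
ρ = (0.3086 − 0.20607) / 0.04193 = 2.45 g/cm³

2.45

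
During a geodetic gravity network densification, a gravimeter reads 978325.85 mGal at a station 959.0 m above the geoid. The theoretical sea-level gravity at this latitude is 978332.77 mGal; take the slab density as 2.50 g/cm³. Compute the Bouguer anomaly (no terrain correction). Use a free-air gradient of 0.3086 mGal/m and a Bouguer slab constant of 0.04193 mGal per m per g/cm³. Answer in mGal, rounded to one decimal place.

Free-air correction = 0.3086 × 959.0 = 295.95 mGal
Free-air anomaly = 978325.85 − 978332.77 + (295.95) = 289.03 mGal
Bouguer slab correction = 0.04193 × 2.50 × 959.0 = 100.53 mGal
Simple Bouguer anomaly = 289.03 − (100.53) = 188.50 mGal

188.5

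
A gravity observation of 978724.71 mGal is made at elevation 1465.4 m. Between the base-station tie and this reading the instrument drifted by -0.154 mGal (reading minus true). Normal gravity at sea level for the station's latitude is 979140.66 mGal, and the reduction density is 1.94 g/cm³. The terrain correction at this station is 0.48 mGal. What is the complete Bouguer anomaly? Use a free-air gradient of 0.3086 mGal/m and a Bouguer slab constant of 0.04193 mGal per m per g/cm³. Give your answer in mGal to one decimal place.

Drift-corrected reading = 978724.71 − (-0.154) = 978724.864 mGal
Free-air correction = 0.3086 × 1465.4 = 452.22 mGal
Free-air anomaly = 978724.864 − 979140.66 + (452.22) = 36.424 mGal
Bouguer slab correction = 0.04193 × 1.94 × 1465.4 = 119.20 mGal
Simple Bouguer anomaly = 36.424 − (119.20) = -82.776 mGal
Complete Bouguer anomaly = -82.776 + 0.48 = -82.296 mGal

-82.3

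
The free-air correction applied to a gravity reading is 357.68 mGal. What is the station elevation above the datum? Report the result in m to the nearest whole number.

1159

h = 357.68 / 0.3086 = 1159.04 m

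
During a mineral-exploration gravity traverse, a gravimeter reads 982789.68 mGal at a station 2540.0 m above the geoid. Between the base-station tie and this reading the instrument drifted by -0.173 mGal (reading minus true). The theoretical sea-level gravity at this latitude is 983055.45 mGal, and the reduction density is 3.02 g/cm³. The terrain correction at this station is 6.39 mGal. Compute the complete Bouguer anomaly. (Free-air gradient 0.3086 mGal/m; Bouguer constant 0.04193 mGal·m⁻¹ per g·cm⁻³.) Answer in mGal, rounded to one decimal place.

Drift-corrected reading = 982789.68 − (-0.173) = 982789.853 mGal
Free-air correction = 0.3086 × 2540.0 = 783.84 mGal
Free-air anomaly = 982789.853 − 983055.45 + (783.84) = 518.243 mGal
Bouguer slab correction = 0.04193 × 3.02 × 2540.0 = 321.64 mGal
Simple Bouguer anomaly = 518.243 − (321.64) = 196.603 mGal
Complete Bouguer anomaly = 196.603 + 6.39 = 202.993 mGal

203.0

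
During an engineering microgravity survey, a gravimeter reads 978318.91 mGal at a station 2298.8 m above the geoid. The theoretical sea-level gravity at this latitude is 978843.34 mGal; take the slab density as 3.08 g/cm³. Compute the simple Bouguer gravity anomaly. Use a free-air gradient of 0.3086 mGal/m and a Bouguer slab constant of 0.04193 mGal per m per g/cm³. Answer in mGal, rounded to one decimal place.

-111.9

Free-air correction = 0.3086 × 2298.8 = 709.41 mGal
Free-air anomaly = 978318.91 − 978843.34 + (709.41) = 184.98 mGal
Bouguer slab correction = 0.04193 × 3.08 × 2298.8 = 296.88 mGal
Simple Bouguer anomaly = 184.98 − (296.88) = -111.90 mGal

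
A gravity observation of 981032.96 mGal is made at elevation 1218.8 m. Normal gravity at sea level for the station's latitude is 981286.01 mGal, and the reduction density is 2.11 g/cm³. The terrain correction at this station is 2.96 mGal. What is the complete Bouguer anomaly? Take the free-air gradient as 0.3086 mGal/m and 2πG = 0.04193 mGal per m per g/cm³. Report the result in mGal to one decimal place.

18.2

Free-air correction = 0.3086 × 1218.8 = 376.12 mGal
Free-air anomaly = 981032.96 − 981286.01 + (376.12) = 123.07 mGal
Bouguer slab correction = 0.04193 × 2.11 × 1218.8 = 107.83 mGal
Simple Bouguer anomaly = 123.07 − (107.83) = 15.24 mGal
Complete Bouguer anomaly = 15.24 + 2.96 = 18.20 mGal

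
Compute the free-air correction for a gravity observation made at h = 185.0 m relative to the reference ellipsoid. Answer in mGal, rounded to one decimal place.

57.1

Free-air correction = 0.3086 × 185.0 = 57.1 mGal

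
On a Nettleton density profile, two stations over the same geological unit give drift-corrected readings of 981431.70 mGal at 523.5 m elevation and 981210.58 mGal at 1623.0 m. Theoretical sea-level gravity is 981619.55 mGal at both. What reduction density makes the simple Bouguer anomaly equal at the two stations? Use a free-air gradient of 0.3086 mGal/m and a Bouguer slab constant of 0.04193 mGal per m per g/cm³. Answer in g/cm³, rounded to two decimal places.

2.56

Δg_obs = 981210.58 − 981431.70 = -221.12 mGal over Δh = 1623.0 − 523.5 = 1099.5 m
Equal Bouguer anomalies ⇒ Δg_obs + (0.3086 − 0.04193ρ)·Δh = 0
0.3086 − 0.04193ρ = −Δg_obs/Δh = 0.20111
ρ = (0.3086 − 0.20111) / 0.04193 = 2.56 g/cm³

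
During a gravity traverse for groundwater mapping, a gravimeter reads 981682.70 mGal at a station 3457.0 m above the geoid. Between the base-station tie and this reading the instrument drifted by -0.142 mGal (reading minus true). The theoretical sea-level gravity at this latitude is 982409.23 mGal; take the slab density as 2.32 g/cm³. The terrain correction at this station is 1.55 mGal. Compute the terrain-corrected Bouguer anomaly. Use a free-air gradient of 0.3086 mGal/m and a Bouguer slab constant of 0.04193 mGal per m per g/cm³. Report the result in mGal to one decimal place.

5.7

Drift-corrected reading = 981682.70 − (-0.142) = 981682.842 mGal
Free-air correction = 0.3086 × 3457.0 = 1066.83 mGal
Free-air anomaly = 981682.842 − 982409.23 + (1066.83) = 340.442 mGal
Bouguer slab correction = 0.04193 × 2.32 × 3457.0 = 336.29 mGal
Simple Bouguer anomaly = 340.442 − (336.29) = 4.152 mGal
Complete Bouguer anomaly = 4.152 + 1.55 = 5.702 mGal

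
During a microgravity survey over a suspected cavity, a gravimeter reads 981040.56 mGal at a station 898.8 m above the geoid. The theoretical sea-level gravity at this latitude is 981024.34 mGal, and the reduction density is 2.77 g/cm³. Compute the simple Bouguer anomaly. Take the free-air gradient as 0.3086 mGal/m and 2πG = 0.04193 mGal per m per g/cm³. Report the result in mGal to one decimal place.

Free-air correction = 0.3086 × 898.8 = 277.37 mGal
Free-air anomaly = 981040.56 − 981024.34 + (277.37) = 293.59 mGal
Bouguer slab correction = 0.04193 × 2.77 × 898.8 = 104.39 mGal
Simple Bouguer anomaly = 293.59 − (104.39) = 189.20 mGal

189.2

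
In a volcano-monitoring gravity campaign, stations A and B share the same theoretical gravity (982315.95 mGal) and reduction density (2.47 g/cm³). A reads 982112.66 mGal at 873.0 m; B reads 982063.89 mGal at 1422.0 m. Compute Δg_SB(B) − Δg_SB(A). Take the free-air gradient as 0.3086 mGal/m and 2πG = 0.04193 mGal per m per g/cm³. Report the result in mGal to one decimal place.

Δg_SB(A) = 982112.66 − 982315.95 + 0.3086×873.0 − 0.04193×2.47×873.0 = -24.30 mGal
Δg_SB(B) = 982063.89 − 982315.95 + 0.3086×1422.0 − 0.04193×2.47×1422.0 = 39.50 mGal
Difference = 39.50 − (-24.30) = 63.80 mGal

63.8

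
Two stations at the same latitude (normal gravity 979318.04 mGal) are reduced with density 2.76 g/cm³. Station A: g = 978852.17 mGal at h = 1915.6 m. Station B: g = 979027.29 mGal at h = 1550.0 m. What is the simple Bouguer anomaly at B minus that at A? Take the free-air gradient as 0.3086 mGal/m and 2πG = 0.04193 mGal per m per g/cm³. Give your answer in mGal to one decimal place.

Δg_SB(A) = 978852.17 − 979318.04 + 0.3086×1915.6 − 0.04193×2.76×1915.6 = -96.40 mGal
Δg_SB(B) = 979027.29 − 979318.04 + 0.3086×1550.0 − 0.04193×2.76×1550.0 = 8.20 mGal
Difference = 8.20 − (-96.40) = 104.60 mGal

104.6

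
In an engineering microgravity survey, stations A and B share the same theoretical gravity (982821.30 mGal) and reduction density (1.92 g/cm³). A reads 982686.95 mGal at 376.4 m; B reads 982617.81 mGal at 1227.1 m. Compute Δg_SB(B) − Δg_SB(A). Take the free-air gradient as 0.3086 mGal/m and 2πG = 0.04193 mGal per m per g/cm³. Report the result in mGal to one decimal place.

124.9

Δg_SB(A) = 982686.95 − 982821.30 + 0.3086×376.4 − 0.04193×1.92×376.4 = -48.50 mGal
Δg_SB(B) = 982617.81 − 982821.30 + 0.3086×1227.1 − 0.04193×1.92×1227.1 = 76.40 mGal
Difference = 76.40 − (-48.50) = 124.90 mGal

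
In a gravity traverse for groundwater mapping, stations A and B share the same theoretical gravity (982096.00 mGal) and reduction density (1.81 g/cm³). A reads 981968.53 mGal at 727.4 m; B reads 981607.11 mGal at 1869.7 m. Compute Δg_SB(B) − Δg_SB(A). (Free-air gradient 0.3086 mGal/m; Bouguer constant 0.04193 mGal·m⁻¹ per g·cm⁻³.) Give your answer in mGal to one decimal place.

Δg_SB(A) = 981968.53 − 982096.00 + 0.3086×727.4 − 0.04193×1.81×727.4 = 41.80 mGal
Δg_SB(B) = 981607.11 − 982096.00 + 0.3086×1869.7 − 0.04193×1.81×1869.7 = -53.80 mGal
Difference = -53.80 − (41.80) = -95.60 mGal

-95.6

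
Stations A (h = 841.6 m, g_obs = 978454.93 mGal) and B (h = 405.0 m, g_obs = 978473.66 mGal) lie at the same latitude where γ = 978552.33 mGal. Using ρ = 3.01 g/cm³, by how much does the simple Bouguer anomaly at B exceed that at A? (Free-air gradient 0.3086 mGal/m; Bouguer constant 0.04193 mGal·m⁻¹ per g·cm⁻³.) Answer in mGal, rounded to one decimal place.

Δg_SB(A) = 978454.93 − 978552.33 + 0.3086×841.6 − 0.04193×3.01×841.6 = 56.10 mGal
Δg_SB(B) = 978473.66 − 978552.33 + 0.3086×405.0 − 0.04193×3.01×405.0 = -4.80 mGal
Difference = -4.80 − (56.10) = -60.90 mGal

-60.9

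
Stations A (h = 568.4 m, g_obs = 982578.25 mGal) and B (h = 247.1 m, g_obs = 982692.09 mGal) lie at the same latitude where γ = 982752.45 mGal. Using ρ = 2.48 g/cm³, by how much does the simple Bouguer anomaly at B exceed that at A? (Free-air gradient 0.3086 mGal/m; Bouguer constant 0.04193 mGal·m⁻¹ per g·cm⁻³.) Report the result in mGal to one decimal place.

Δg_SB(A) = 982578.25 − 982752.45 + 0.3086×568.4 − 0.04193×2.48×568.4 = -57.90 mGal
Δg_SB(B) = 982692.09 − 982752.45 + 0.3086×247.1 − 0.04193×2.48×247.1 = -9.80 mGal
Difference = -9.80 − (-57.90) = 48.10 mGal

48.1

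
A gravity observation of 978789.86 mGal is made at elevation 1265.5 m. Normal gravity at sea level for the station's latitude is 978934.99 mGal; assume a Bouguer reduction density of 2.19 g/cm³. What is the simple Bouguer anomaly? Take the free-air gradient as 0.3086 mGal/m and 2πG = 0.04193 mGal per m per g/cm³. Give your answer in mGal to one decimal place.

129.2

Free-air correction = 0.3086 × 1265.5 = 390.53 mGal
Free-air anomaly = 978789.86 − 978934.99 + (390.53) = 245.40 mGal
Bouguer slab correction = 0.04193 × 2.19 × 1265.5 = 116.21 mGal
Simple Bouguer anomaly = 245.40 − (116.21) = 129.19 mGal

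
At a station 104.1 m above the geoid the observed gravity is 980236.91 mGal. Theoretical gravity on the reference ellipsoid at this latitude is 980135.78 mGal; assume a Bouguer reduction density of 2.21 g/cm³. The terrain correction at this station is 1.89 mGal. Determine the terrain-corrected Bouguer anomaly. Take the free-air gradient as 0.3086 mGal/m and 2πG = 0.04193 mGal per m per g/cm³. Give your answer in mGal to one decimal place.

125.5

Free-air correction = 0.3086 × 104.1 = 32.13 mGal
Free-air anomaly = 980236.91 − 980135.78 + (32.13) = 133.26 mGal
Bouguer slab correction = 0.04193 × 2.21 × 104.1 = 9.65 mGal
Simple Bouguer anomaly = 133.26 − (9.65) = 123.61 mGal
Complete Bouguer anomaly = 123.61 + 1.89 = 125.50 mGal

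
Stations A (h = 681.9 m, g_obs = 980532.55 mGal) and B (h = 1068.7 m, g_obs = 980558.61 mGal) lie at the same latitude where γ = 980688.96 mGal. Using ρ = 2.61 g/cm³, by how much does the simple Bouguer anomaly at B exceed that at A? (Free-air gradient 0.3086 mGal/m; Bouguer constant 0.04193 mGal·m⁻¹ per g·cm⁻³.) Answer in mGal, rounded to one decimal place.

Δg_SB(A) = 980532.55 − 980688.96 + 0.3086×681.9 − 0.04193×2.61×681.9 = -20.60 mGal
Δg_SB(B) = 980558.61 − 980688.96 + 0.3086×1068.7 − 0.04193×2.61×1068.7 = 82.50 mGal
Difference = 82.50 − (-20.60) = 103.10 mGal

103.1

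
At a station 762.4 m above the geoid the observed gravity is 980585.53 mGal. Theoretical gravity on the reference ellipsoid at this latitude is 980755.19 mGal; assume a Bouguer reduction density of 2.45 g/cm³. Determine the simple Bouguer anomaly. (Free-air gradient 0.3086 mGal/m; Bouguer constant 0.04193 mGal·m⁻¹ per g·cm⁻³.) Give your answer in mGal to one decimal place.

-12.7

Free-air correction = 0.3086 × 762.4 = 235.28 mGal
Free-air anomaly = 980585.53 − 980755.19 + (235.28) = 65.62 mGal
Bouguer slab correction = 0.04193 × 2.45 × 762.4 = 78.32 mGal
Simple Bouguer anomaly = 65.62 − (78.32) = -12.70 mGal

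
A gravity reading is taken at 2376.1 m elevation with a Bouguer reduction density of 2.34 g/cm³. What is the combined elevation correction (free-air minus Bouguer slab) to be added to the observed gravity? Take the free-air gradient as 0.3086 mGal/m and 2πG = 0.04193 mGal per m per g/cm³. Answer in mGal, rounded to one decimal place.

Combined gradient = 0.3086 − 0.04193 × 2.34 = 0.2104838 mGal/m
Combined elevation correction = 0.2104838 × 2376.1 = 500.1 mGal

500.1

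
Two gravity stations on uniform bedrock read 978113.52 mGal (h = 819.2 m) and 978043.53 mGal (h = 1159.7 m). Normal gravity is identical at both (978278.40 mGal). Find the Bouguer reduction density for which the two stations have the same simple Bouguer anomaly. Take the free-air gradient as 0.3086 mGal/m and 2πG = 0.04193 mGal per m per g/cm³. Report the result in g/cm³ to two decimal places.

2.46

Δg_obs = 978043.53 − 978113.52 = -69.99 mGal over Δh = 1159.7 − 819.2 = 340.5 m
Equal Bouguer anomalies ⇒ Δg_obs + (0.3086 − 0.04193ρ)·Δh = 0
0.3086 − 0.04193ρ = −Δg_obs/Δh = 0.20555
ρ = (0.3086 − 0.20555) / 0.04193 = 2.46 g/cm³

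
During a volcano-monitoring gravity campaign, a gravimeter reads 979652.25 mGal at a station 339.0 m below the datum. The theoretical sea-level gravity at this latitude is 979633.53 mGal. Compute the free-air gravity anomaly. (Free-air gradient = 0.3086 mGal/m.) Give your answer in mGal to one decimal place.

-85.9

Free-air correction = 0.3086 × -339.0 = -104.62 mGal
Free-air anomaly = 979652.25 − 979633.53 + (-104.62) = -85.90 mGal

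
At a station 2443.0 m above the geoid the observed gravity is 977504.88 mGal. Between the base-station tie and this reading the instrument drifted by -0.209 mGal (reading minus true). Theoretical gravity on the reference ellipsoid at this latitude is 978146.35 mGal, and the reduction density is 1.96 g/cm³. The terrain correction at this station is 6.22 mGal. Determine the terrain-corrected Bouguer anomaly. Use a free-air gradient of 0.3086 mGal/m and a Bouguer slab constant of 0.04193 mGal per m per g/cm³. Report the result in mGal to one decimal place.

Drift-corrected reading = 977504.88 − (-0.209) = 977505.089 mGal
Free-air correction = 0.3086 × 2443.0 = 753.91 mGal
Free-air anomaly = 977505.089 − 978146.35 + (753.91) = 112.649 mGal
Bouguer slab correction = 0.04193 × 1.96 × 2443.0 = 200.77 mGal
Simple Bouguer anomaly = 112.649 − (200.77) = -88.121 mGal
Complete Bouguer anomaly = -88.121 + 6.22 = -81.901 mGal

-81.9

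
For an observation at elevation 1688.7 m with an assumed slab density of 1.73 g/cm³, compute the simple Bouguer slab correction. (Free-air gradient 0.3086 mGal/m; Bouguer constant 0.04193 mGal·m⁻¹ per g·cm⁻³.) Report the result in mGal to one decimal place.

122.5

Bouguer slab correction = 0.04193 × 1.73 × 1688.7 = 122.5 mGal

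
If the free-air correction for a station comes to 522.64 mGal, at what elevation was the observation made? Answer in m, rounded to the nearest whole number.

h = 522.64 / 0.3086 = 1693.58 m

1694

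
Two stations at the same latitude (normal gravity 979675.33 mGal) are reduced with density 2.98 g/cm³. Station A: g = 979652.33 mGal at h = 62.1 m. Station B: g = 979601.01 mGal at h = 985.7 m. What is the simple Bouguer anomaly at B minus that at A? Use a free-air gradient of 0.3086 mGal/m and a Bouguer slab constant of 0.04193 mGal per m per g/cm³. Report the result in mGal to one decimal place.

Δg_SB(A) = 979652.33 − 979675.33 + 0.3086×62.1 − 0.04193×2.98×62.1 = -11.60 mGal
Δg_SB(B) = 979601.01 − 979675.33 + 0.3086×985.7 − 0.04193×2.98×985.7 = 106.70 mGal
Difference = 106.70 − (-11.60) = 118.30 mGal

118.3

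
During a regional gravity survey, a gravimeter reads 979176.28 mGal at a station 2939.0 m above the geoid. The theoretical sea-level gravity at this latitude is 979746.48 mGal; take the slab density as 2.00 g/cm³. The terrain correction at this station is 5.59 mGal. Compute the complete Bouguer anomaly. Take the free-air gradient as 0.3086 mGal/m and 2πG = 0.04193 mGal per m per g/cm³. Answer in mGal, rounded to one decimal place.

95.9

Free-air correction = 0.3086 × 2939.0 = 906.98 mGal
Free-air anomaly = 979176.28 − 979746.48 + (906.98) = 336.78 mGal
Bouguer slab correction = 0.04193 × 2.00 × 2939.0 = 246.46 mGal
Simple Bouguer anomaly = 336.78 − (246.46) = 90.32 mGal
Complete Bouguer anomaly = 90.32 + 5.59 = 95.91 mGal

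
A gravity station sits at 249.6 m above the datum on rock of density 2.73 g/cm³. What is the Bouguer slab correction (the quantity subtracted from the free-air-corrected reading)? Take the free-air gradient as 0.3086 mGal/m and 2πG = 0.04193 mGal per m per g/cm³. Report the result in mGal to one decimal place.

Bouguer slab correction = 0.04193 × 2.73 × 249.6 = 28.6 mGal

28.6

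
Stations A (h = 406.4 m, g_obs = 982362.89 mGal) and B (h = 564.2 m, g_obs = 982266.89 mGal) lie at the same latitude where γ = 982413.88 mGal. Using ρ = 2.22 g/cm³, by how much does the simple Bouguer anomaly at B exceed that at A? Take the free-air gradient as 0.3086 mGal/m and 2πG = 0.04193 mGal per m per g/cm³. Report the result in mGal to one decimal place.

Δg_SB(A) = 982362.89 − 982413.88 + 0.3086×406.4 − 0.04193×2.22×406.4 = 36.60 mGal
Δg_SB(B) = 982266.89 − 982413.88 + 0.3086×564.2 − 0.04193×2.22×564.2 = -25.40 mGal
Difference = -25.40 − (36.60) = -62.00 mGal

-62.0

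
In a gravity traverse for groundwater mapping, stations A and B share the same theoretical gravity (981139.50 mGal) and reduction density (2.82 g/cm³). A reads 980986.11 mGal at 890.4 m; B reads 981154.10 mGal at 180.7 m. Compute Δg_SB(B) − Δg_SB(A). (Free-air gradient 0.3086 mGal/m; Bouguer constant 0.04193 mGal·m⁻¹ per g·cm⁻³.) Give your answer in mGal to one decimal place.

32.9

Δg_SB(A) = 980986.11 − 981139.50 + 0.3086×890.4 − 0.04193×2.82×890.4 = 16.10 mGal
Δg_SB(B) = 981154.10 − 981139.50 + 0.3086×180.7 − 0.04193×2.82×180.7 = 49.00 mGal
Difference = 49.00 − (16.10) = 32.90 mGal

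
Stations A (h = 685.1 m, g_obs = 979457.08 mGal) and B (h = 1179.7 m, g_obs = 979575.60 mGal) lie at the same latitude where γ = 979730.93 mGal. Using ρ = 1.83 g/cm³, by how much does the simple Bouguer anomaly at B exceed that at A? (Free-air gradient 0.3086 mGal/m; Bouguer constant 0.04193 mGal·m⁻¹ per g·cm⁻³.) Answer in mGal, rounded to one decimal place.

Δg_SB(A) = 979457.08 − 979730.93 + 0.3086×685.1 − 0.04193×1.83×685.1 = -115.00 mGal
Δg_SB(B) = 979575.60 − 979730.93 + 0.3086×1179.7 − 0.04193×1.83×1179.7 = 118.20 mGal
Difference = 118.20 − (-115.00) = 233.20 mGal

233.2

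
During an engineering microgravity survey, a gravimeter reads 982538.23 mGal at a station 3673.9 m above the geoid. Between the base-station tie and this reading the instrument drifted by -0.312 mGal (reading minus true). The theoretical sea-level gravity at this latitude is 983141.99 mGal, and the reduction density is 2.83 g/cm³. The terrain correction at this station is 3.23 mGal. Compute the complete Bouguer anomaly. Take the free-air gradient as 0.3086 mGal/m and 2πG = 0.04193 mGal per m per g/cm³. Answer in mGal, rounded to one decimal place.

97.6

Drift-corrected reading = 982538.23 − (-0.312) = 982538.542 mGal
Free-air correction = 0.3086 × 3673.9 = 1133.77 mGal
Free-air anomaly = 982538.542 − 983141.99 + (1133.77) = 530.322 mGal
Bouguer slab correction = 0.04193 × 2.83 × 3673.9 = 435.95 mGal
Simple Bouguer anomaly = 530.322 − (435.95) = 94.372 mGal
Complete Bouguer anomaly = 94.372 + 3.23 = 97.602 mGal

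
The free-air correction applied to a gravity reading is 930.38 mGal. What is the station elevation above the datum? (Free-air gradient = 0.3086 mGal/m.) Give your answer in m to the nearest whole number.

h = 930.38 / 0.3086 = 3014.84 m

3015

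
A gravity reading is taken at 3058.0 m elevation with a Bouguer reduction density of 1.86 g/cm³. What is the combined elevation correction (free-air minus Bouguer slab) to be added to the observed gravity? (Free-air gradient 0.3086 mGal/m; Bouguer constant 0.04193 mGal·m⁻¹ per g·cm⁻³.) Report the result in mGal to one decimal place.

Combined gradient = 0.3086 − 0.04193 × 1.86 = 0.2306102 mGal/m
Combined elevation correction = 0.2306102 × 3058.0 = 705.2 mGal

705.2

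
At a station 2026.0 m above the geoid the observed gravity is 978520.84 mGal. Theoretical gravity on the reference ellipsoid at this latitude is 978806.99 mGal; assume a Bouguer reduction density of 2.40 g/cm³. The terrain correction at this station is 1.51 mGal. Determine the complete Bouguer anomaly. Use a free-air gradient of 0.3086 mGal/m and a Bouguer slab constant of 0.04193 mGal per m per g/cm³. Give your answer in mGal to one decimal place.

Free-air correction = 0.3086 × 2026.0 = 625.22 mGal
Free-air anomaly = 978520.84 − 978806.99 + (625.22) = 339.07 mGal
Bouguer slab correction = 0.04193 × 2.40 × 2026.0 = 203.88 mGal
Simple Bouguer anomaly = 339.07 − (203.88) = 135.19 mGal
Complete Bouguer anomaly = 135.19 + 1.51 = 136.70 mGal

136.7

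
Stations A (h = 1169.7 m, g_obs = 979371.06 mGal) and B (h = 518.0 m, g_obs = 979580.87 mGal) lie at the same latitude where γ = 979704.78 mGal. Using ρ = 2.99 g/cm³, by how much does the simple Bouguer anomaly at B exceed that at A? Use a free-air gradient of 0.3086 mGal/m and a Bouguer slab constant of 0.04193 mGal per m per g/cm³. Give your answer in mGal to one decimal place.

Δg_SB(A) = 979371.06 − 979704.78 + 0.3086×1169.7 − 0.04193×2.99×1169.7 = -119.40 mGal
Δg_SB(B) = 979580.87 − 979704.78 + 0.3086×518.0 − 0.04193×2.99×518.0 = -29.00 mGal
Difference = -29.00 − (-119.40) = 90.40 mGal

90.4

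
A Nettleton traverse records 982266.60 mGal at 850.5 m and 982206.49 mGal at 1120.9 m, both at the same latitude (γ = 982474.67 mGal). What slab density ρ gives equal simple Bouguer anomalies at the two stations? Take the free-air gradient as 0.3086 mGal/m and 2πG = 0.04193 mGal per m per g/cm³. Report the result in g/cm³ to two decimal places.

Δg_obs = 982206.49 − 982266.60 = -60.11 mGal over Δh = 1120.9 − 850.5 = 270.4 m
Equal Bouguer anomalies ⇒ Δg_obs + (0.3086 − 0.04193ρ)·Δh = 0
0.3086 − 0.04193ρ = −Δg_obs/Δh = 0.22230
ρ = (0.3086 − 0.22230) / 0.04193 = 2.06 g/cm³

2.06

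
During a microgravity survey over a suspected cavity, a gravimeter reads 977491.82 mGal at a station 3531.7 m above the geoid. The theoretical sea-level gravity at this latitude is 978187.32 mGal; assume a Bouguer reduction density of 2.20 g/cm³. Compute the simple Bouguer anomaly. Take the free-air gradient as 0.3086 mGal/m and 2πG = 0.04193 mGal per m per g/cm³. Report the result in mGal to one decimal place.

Free-air correction = 0.3086 × 3531.7 = 1089.88 mGal
Free-air anomaly = 977491.82 − 978187.32 + (1089.88) = 394.38 mGal
Bouguer slab correction = 0.04193 × 2.20 × 3531.7 = 325.79 mGal
Simple Bouguer anomaly = 394.38 − (325.79) = 68.59 mGal

68.6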